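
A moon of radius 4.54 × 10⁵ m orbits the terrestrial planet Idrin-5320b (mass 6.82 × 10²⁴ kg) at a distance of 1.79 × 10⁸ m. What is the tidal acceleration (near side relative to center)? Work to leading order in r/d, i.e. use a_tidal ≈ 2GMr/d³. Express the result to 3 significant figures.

Differencing GM/(d−r)² and GM/d² to first order in r/d gives 2GMr/d³.
a_tidal = 2GMr/d³
        = 2 × (6.674 × 10⁻¹¹) × (6.82 × 10²⁴) × (4.54 × 10⁵) / (1.79 × 10⁸)³
        = 7.21 × 10⁻⁵ m/s²

7.21 × 10⁻⁵ m/s²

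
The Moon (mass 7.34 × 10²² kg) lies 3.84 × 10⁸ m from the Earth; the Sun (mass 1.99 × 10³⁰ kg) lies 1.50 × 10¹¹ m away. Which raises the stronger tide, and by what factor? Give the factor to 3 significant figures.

The Moon, by a factor of ≈ 2.20

Tidal acceleration ∝ M/d³, so compare M/d³ for each.
The Moon: (7.34 × 10²²) / (3.84 × 10⁸)³ = 1.296 × 10⁻³
The Sun: (1.99 × 10³⁰) / (1.50 × 10¹¹)³ = 5.896 × 10⁻⁴
Ratio (larger/smaller) = 2.20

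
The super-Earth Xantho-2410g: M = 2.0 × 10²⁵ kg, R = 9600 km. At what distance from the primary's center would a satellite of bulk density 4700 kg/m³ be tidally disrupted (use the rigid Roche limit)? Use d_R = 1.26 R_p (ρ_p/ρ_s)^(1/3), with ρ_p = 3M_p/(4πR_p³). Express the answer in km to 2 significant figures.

ρ_p = 3M_p/(4πR_p³) = 3 × (2.0 × 10²⁵) / (4π × (9.6 × 10⁶ m)³) = 5400 kg/m³
d_R = 1.26 × 9600 km × (5400/4700)^(1/3)
    = 13000 km

13000 km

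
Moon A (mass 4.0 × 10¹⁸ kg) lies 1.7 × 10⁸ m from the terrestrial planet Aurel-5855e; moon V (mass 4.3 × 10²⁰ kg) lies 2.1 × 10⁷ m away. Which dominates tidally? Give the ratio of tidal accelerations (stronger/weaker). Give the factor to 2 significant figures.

Moon V, by a factor of ≈ 57000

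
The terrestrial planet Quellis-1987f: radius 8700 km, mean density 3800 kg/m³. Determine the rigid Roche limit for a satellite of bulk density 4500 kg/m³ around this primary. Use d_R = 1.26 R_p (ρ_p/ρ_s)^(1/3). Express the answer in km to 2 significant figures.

10000 km

d_R = 1.26 × 8700 km × (3800/4500)^(1/3)
    = 10000 km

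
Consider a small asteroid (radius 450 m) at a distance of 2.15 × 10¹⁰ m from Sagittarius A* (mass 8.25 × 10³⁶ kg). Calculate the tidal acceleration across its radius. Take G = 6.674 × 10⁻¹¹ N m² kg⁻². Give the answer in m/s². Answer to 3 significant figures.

4.99 × 10⁻² m/s²

Differencing GM/(d−r)² and GM/d² to first order in r/d gives 2GMr/d³.
Δg = 2GMr/d³
   = 2 × (6.674 × 10⁻¹¹) × (8.25 × 10³⁶) × (450) / (2.15 × 10¹⁰)³
   = 4.99 × 10⁻² m/s²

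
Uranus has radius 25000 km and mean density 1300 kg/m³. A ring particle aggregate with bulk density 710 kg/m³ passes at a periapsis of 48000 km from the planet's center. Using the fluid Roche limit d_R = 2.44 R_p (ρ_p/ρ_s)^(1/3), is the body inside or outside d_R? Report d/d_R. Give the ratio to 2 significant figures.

d_R = 2.44 × (25000 km) × (1300/710)^(1/3) = 74630 km
d/d_R = (48000) / (74630) = 0.64
Since d/d_R < 1, the body is inside the Roche limit.

inside; d/d_R ≈ 0.64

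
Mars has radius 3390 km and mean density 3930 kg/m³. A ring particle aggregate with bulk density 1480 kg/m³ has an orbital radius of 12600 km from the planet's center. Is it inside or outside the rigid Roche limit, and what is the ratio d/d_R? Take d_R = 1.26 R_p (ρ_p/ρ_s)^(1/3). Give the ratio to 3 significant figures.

outside; d/d_R ≈ 2.13

d_R = 1.26 × (3390 km) × (3930/1480)^(1/3) = 5915 km
d/d_R = (12600) / (5915) = 2.13
Since d/d_R > 1, the body is outside the Roche limit.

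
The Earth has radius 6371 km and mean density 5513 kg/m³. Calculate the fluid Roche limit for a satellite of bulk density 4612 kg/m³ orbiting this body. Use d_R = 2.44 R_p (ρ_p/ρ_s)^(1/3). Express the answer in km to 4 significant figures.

d_R = 2.44 × 6371 km × (5513/4612)^(1/3)
    = 16500 km

16500 km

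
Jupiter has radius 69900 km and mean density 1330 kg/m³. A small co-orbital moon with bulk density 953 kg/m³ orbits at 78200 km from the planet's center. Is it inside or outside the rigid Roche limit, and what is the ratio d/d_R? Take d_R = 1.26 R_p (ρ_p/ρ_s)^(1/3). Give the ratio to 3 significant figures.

inside; d/d_R ≈ 0.795

d_R = 1.26 × (69900 km) × (1330/953)^(1/3) = 98420 km
d/d_R = (78200) / (98420) = 0.795
Since d/d_R < 1, the body is inside the Roche limit.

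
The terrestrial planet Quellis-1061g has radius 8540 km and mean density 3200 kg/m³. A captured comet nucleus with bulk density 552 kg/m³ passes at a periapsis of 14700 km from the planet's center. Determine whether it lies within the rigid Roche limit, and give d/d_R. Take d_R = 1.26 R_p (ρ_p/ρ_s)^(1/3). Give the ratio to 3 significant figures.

inside; d/d_R ≈ 0.760

d_R = 1.26 × (8540 km) × (3200/552)^(1/3) = 19330 km
d/d_R = (14700) / (19330) = 0.760
Since d/d_R < 1, the body is inside the Roche limit.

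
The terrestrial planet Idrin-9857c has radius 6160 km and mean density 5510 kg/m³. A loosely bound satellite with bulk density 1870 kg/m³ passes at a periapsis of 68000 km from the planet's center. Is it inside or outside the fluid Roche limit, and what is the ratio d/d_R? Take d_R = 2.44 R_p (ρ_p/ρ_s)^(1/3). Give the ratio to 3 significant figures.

d_R = 2.44 × (6160 km) × (5510/1870)^(1/3) = 21550 km
d/d_R = (68000) / (21550) = 3.16
Since d/d_R > 1, the body is outside the Roche limit.

outside; d/d_R ≈ 3.16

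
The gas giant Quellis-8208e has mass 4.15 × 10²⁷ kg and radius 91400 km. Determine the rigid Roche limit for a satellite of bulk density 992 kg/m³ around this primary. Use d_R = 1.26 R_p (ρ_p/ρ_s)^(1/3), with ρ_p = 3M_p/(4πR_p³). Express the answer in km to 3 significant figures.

1.26 × 10⁵ km

ρ_p = 3M_p/(4πR_p³) = 3 × (4.15 × 10²⁷) / (4π × (9.14 × 10⁷ m)³) = 1300 kg/m³
d_R = 1.26 × 91400 km × (1300/992)^(1/3)
    = 1.26 × 10⁵ km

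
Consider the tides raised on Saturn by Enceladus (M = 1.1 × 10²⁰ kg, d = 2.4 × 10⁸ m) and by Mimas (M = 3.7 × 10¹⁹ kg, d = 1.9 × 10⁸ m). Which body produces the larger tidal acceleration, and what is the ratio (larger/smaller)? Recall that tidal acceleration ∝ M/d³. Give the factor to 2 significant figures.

Enceladus, by a factor of ≈ 1.5

Tidal stretch scales as M/d³; compute that for each body.
Enceladus: (1.1 × 10²⁰) / (2.4 × 10⁸)³ = 7.957 × 10⁻⁶
Mimas: (3.7 × 10¹⁹) / (1.9 × 10⁸)³ = 5.394 × 10⁻⁶
Ratio (larger/smaller) = 1.5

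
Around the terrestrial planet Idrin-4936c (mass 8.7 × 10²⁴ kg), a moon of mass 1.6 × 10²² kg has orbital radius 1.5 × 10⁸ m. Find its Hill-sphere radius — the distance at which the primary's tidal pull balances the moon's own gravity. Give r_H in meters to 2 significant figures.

r_H ≈ a (m/3M)^(1/3)
    = (1.5 × 10⁸) × (1.6 × 10²² / (3 × 8.7 × 10²⁴))^(1/3)
    = 1.3 × 10⁷ m

1.3 × 10⁷ m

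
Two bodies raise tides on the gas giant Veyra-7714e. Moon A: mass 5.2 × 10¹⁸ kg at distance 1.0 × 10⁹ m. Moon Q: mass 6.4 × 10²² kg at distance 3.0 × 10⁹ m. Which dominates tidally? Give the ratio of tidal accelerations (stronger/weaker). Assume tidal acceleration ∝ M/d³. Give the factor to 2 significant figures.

Moon Q, by a factor of ≈ 460

Tidal acceleration ∝ M/d³, so compare M/d³ for each.
Moon A: (5.2 × 10¹⁸) / (1.0 × 10⁹)³ = 5.200 × 10⁻⁹
Moon Q: (6.4 × 10²²) / (3.0 × 10⁹)³ = 2.370 × 10⁻⁶
Ratio (larger/smaller) = 460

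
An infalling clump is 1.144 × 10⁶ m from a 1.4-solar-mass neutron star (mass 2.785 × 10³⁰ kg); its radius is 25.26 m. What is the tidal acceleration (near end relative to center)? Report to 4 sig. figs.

Δg = 2GMr/d³
   = 2 × (6.674 × 10⁻¹¹) × (2.785 × 10³⁰) × (25.26) / (1.144 × 10⁶)³
   = 6.272 × 10³ m/s²

6.272 × 10³ m/s²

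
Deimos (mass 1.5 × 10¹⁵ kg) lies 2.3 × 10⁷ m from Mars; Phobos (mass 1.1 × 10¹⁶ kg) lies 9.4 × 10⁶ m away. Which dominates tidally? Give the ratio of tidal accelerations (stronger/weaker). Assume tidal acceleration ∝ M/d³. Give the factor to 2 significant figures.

Phobos, by a factor of ≈ 110

Tidal stretch scales as M/d³; compute that for each body.
Deimos: (1.5 × 10¹⁵) / (2.3 × 10⁷)³ = 1.233 × 10⁻⁷
Phobos: (1.1 × 10¹⁶) / (9.4 × 10⁶)³ = 1.324 × 10⁻⁵
Ratio (larger/smaller) = 110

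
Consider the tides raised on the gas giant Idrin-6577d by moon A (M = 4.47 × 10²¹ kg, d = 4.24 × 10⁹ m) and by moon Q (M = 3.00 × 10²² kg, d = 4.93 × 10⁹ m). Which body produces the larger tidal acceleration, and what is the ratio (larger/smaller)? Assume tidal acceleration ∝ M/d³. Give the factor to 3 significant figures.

Moon Q, by a factor of ≈ 4.27

Tidal stretch scales as M/d³; compute that for each body.
Moon A: (4.47 × 10²¹) / (4.24 × 10⁹)³ = 5.864 × 10⁻⁸
Moon Q: (3.00 × 10²²) / (4.93 × 10⁹)³ = 2.504 × 10⁻⁷
Ratio (larger/smaller) = 4.27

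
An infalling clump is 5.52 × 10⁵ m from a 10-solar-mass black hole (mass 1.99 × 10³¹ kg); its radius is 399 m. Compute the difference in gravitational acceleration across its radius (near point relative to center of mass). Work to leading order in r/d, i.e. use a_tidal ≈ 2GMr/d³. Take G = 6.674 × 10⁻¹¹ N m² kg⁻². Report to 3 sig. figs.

6.30 × 10⁶ m/s²

Δa = 2GMr/d³
   = 2 × (6.674 × 10⁻¹¹) × (1.99 × 10³¹) × (399) / (5.52 × 10⁵)³
   = 6.30 × 10⁶ m/s²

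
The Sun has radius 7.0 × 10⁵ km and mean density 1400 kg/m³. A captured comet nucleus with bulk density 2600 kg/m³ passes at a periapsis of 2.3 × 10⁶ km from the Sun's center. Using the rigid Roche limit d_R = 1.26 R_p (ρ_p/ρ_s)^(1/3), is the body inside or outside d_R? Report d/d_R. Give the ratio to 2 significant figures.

d_R = 1.26 × (7.0 × 10⁵ km) × (1400/2600)^(1/3) = 7.176 × 10⁵ km
d/d_R = (2.3 × 10⁶) / (7.176 × 10⁵) = 3.2
Since d/d_R > 1, the body is outside the Roche limit.

outside; d/d_R ≈ 3.2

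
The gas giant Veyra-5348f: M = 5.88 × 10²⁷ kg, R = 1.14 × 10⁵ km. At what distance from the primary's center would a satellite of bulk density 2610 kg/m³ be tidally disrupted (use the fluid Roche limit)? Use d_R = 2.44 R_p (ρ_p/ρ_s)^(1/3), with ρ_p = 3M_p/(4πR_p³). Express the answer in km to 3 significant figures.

1.98 × 10⁵ km

ρ_p = 3M_p/(4πR_p³) = 3 × (5.88 × 10²⁷) / (4π × (1.14 × 10⁸ m)³) = 947 kg/m³
d_R = 2.44 × 1.14 × 10⁵ km × (947/2610)^(1/3)
    = 1.98 × 10⁵ km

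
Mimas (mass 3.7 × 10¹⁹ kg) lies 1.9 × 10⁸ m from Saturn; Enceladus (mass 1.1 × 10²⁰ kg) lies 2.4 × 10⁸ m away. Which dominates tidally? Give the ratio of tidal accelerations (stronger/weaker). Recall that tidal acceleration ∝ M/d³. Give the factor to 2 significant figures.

Enceladus, by a factor of ≈ 1.5

The tide-raising term goes as M/d³ (the gradient of a 1/d² field).
Mimas: (3.7 × 10¹⁹) / (1.9 × 10⁸)³ = 5.394 × 10⁻⁶
Enceladus: (1.1 × 10²⁰) / (2.4 × 10⁸)³ = 7.957 × 10⁻⁶
Ratio (larger/smaller) = 1.5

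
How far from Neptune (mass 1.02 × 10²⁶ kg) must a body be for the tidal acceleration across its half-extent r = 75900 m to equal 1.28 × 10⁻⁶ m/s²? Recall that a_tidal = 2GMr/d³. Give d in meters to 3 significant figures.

9.31 × 10⁸ m

2GMr/d³ = a_tidal  ⇒  d = (2GMr / a_tidal)^(1/3)
d = (2 × 6.674×10⁻¹¹ × (1.02 × 10²⁶) × (75900) / (1.28 × 10⁻⁶))^(1/3)
  = 9.31 × 10⁸ m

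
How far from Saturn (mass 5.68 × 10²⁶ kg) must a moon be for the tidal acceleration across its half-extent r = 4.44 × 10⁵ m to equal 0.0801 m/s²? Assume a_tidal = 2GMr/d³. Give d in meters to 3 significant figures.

7.49 × 10⁷ m

2GMr/d³ = a_tidal  ⇒  d = (2GMr / a_tidal)^(1/3)
d = (2 × 6.674×10⁻¹¹ × (5.68 × 10²⁶) × (4.44 × 10⁵) / (0.0801))^(1/3)
  = 7.49 × 10⁷ m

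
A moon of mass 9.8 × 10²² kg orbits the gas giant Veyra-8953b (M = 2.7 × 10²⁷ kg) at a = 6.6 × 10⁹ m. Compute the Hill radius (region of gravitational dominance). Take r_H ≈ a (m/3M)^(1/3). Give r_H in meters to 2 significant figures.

1.5 × 10⁸ m

r_H ≈ a (m/3M)^(1/3)
    = (6.6 × 10⁹) × (9.8 × 10²² / (3 × 2.7 × 10²⁷))^(1/3)
    = 1.5 × 10⁸ m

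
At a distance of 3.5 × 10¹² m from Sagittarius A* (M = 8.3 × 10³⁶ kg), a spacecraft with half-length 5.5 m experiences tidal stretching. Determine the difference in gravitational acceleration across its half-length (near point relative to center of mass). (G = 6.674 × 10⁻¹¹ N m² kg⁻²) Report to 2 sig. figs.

1.4 × 10⁻¹⁰ m/s²

Δa = 2GMr/d³
   = 2 × (6.674 × 10⁻¹¹) × (8.3 × 10³⁶) × (5.5) / (3.5 × 10¹²)³
   = 1.4 × 10⁻¹⁰ m/s²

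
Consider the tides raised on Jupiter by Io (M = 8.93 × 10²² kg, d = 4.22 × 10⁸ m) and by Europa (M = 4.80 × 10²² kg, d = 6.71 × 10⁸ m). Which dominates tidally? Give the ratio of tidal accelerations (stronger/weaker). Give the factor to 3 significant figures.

Tidal stretch scales as M/d³; compute that for each body.
Io: (8.93 × 10²²) / (4.22 × 10⁸)³ = 1.188 × 10⁻³
Europa: (4.80 × 10²²) / (6.71 × 10⁸)³ = 1.589 × 10⁻⁴
Ratio (larger/smaller) = 7.48

Io, by a factor of ≈ 7.48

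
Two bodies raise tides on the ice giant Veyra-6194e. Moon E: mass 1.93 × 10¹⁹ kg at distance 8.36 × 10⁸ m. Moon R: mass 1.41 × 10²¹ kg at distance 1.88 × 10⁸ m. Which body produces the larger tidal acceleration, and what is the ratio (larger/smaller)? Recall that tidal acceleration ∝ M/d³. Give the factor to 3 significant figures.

Tidal stretch scales as M/d³; compute that for each body.
Moon E: (1.93 × 10¹⁹) / (8.36 × 10⁸)³ = 3.303 × 10⁻⁸
Moon R: (1.41 × 10²¹) / (1.88 × 10⁸)³ = 2.122 × 10⁻⁴
Ratio (larger/smaller) = 6420

Moon R, by a factor of ≈ 6420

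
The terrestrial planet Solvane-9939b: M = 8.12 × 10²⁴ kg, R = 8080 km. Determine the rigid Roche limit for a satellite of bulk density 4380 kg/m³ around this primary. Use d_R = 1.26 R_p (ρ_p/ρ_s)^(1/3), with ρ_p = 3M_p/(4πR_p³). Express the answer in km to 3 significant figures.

9600 km

ρ_p = 3M_p/(4πR_p³) = 3 × (8.12 × 10²⁴) / (4π × (8.08 × 10⁶ m)³) = 3670 kg/m³
d_R = 1.26 × 8080 km × (3670/4380)^(1/3)
    = 9600 km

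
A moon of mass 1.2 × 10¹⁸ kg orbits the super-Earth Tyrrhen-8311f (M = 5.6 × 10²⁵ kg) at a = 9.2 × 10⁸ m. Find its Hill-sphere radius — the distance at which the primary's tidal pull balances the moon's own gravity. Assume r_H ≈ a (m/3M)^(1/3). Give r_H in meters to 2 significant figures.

r_H ≈ a (m/3M)^(1/3)
    = (9.2 × 10⁸) × (1.2 × 10¹⁸ / (3 × 5.6 × 10²⁵))^(1/3)
    = 1.8 × 10⁶ m

1.8 × 10⁶ m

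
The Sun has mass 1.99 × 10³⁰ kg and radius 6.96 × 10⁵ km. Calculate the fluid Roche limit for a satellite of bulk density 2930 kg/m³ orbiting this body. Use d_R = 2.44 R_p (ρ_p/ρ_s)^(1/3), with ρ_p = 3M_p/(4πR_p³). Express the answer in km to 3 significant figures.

ρ_p = 3M_p/(4πR_p³) = 3 × (1.99 × 10³⁰) / (4π × (6.96 × 10⁸ m)³) = 1410 kg/m³
d_R = 2.44 × 6.96 × 10⁵ km × (1410/2930)^(1/3)
    = 1.33 × 10⁶ km

1.33 × 10⁶ km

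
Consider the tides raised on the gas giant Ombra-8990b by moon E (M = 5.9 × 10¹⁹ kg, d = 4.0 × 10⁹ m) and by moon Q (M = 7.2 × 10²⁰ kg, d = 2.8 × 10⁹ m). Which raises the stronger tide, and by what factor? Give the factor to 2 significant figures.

Moon Q, by a factor of ≈ 36

The tide-raising term goes as M/d³ (the gradient of a 1/d² field).
Moon E: (5.9 × 10¹⁹) / (4.0 × 10⁹)³ = 9.219 × 10⁻¹⁰
Moon Q: (7.2 × 10²⁰) / (2.8 × 10⁹)³ = 3.280 × 10⁻⁸
Ratio (larger/smaller) = 36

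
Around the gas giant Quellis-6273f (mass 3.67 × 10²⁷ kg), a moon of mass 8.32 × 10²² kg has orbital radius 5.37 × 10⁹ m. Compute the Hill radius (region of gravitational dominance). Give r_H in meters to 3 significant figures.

r_H ≈ a (m/3M)^(1/3)
    = (5.37 × 10⁹) × (8.32 × 10²² / (3 × 3.67 × 10²⁷))^(1/3)
    = 1.05 × 10⁸ m

1.05 × 10⁸ m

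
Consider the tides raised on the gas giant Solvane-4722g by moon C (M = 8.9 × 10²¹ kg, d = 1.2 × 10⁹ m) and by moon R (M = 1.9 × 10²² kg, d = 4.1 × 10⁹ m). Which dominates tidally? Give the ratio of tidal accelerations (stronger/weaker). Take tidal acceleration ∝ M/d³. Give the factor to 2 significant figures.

Moon C, by a factor of ≈ 19

The tide-raising term goes as M/d³ (the gradient of a 1/d² field).
Moon C: (8.9 × 10²¹) / (1.2 × 10⁹)³ = 5.150 × 10⁻⁶
Moon R: (1.9 × 10²²) / (4.1 × 10⁹)³ = 2.757 × 10⁻⁷
Ratio (larger/smaller) = 19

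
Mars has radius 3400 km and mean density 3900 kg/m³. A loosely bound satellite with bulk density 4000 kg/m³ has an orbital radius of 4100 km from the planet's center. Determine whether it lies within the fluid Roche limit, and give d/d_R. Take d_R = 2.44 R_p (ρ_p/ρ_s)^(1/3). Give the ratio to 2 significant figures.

d_R = 2.44 × (3400 km) × (3900/4000)^(1/3) = 8226 km
d/d_R = (4100) / (8226) = 0.50
Since d/d_R < 1, the body is inside the Roche limit.

inside; d/d_R ≈ 0.50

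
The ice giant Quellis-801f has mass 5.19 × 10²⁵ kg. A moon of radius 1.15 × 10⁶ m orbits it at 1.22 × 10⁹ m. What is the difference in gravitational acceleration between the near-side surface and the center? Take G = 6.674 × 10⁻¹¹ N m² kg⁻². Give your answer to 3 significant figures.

4.39 × 10⁻⁶ m/s²

Δa = 2GMr/d³
   = 2 × (6.674 × 10⁻¹¹) × (5.19 × 10²⁵) × (1.15 × 10⁶) / (1.22 × 10⁹)³
   = 4.39 × 10⁻⁶ m/s²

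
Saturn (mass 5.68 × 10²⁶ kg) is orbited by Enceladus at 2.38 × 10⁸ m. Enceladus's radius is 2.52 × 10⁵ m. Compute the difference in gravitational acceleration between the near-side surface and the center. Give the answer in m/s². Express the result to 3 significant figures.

1.42 × 10⁻³ m/s²

Since r ≪ d, expand the inverse-square field across one radius to get the leading 2GMr/d³ term.
Δa = 2GMr/d³
   = 2 × (6.674 × 10⁻¹¹) × (5.68 × 10²⁶) × (2.52 × 10⁵) / (2.38 × 10⁸)³
   = 1.42 × 10⁻³ m/s²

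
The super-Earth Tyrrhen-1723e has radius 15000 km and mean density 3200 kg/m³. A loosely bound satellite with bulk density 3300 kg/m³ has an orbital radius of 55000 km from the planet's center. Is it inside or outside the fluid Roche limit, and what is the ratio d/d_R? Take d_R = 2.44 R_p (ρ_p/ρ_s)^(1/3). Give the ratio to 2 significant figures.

d_R = 2.44 × (15000 km) × (3200/3300)^(1/3) = 36230 km
d/d_R = (55000) / (36230) = 1.5
Since d/d_R > 1, the body is outside the Roche limit.

outside; d/d_R ≈ 1.5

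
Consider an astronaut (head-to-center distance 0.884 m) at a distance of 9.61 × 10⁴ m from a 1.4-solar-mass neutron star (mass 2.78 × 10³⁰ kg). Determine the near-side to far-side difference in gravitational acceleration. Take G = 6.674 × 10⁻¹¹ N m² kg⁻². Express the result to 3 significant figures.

7.39 × 10⁵ m/s²

Δa = 4GMr/d³
   = 4 × (6.674 × 10⁻¹¹) × (2.78 × 10³⁰) × (0.884) / (9.61 × 10⁴)³
   = 7.39 × 10⁵ m/s²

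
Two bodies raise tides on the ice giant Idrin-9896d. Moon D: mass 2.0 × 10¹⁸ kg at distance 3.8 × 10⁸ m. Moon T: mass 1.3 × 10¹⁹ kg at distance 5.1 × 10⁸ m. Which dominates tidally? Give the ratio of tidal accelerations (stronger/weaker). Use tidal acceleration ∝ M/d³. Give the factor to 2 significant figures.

Moon T, by a factor of ≈ 2.7

Tidal acceleration ∝ M/d³, so compare M/d³ for each.
Moon D: (2.0 × 10¹⁸) / (3.8 × 10⁸)³ = 3.645 × 10⁻⁸
Moon T: (1.3 × 10¹⁹) / (5.1 × 10⁸)³ = 9.800 × 10⁻⁸
Ratio (larger/smaller) = 2.7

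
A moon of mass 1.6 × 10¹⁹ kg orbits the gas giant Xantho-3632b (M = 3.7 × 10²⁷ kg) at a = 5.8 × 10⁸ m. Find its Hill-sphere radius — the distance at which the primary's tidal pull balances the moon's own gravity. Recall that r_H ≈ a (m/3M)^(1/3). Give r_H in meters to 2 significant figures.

r_H ≈ a (m/3M)^(1/3)
    = (5.8 × 10⁸) × (1.6 × 10¹⁹ / (3 × 3.7 × 10²⁷))^(1/3)
    = 6.6 × 10⁵ m

6.6 × 10⁵ m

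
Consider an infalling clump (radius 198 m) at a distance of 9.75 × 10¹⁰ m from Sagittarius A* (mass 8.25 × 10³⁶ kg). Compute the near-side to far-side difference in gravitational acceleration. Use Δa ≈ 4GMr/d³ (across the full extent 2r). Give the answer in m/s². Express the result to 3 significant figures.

Near-to-far spans 2r, so the tidal difference is twice the near-to-center value: 4GMr/d³.
Δa = 4GMr/d³
   = 4 × (6.674 × 10⁻¹¹) × (8.25 × 10³⁶) × (198) / (9.75 × 10¹⁰)³
   = 4.70 × 10⁻⁴ m/s²

4.70 × 10⁻⁴ m/s²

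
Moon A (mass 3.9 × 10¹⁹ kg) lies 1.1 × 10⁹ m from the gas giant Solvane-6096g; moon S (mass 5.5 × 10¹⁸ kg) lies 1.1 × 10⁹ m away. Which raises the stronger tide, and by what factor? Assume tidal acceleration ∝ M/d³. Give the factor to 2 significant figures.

Compare M/d³ for the two perturbers:
Moon A: (3.9 × 10¹⁹) / (1.1 × 10⁹)³ = 2.930 × 10⁻⁸
Moon S: (5.5 × 10¹⁸) / (1.1 × 10⁹)³ = 4.132 × 10⁻⁹
Ratio (larger/smaller) = 7.1

Moon A, by a factor of ≈ 7.1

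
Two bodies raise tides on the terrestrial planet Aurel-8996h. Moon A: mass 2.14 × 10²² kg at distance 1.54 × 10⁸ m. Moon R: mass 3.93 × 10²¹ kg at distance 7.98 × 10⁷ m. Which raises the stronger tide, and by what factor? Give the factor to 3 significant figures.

Compare M/d³ for the two perturbers:
Moon A: (2.14 × 10²²) / (1.54 × 10⁸)³ = 5.859 × 10⁻³
Moon R: (3.93 × 10²¹) / (7.98 × 10⁷)³ = 7.734 × 10⁻³
Ratio (larger/smaller) = 1.32

Moon R, by a factor of ≈ 1.32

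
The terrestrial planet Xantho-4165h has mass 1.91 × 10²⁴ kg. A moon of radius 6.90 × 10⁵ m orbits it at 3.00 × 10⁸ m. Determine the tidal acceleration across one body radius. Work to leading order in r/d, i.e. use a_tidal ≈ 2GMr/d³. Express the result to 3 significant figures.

6.52 × 10⁻⁶ m/s²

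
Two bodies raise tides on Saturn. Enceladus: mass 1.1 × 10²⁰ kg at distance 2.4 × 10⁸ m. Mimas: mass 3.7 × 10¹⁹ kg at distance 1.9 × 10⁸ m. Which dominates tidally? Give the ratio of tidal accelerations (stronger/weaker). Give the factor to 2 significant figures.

Tidal stretch scales as M/d³; compute that for each body.
Enceladus: (1.1 × 10²⁰) / (2.4 × 10⁸)³ = 7.957 × 10⁻⁶
Mimas: (3.7 × 10¹⁹) / (1.9 × 10⁸)³ = 5.394 × 10⁻⁶
Ratio (larger/smaller) = 1.5

Enceladus, by a factor of ≈ 1.5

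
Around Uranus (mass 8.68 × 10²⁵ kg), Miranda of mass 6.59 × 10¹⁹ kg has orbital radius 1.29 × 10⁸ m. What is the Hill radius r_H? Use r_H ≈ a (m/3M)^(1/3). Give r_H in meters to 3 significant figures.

8.16 × 10⁵ m

r_H ≈ a (m/3M)^(1/3)
    = (1.29 × 10⁸) × (6.59 × 10¹⁹ / (3 × 8.68 × 10²⁵))^(1/3)
    = 8.16 × 10⁵ m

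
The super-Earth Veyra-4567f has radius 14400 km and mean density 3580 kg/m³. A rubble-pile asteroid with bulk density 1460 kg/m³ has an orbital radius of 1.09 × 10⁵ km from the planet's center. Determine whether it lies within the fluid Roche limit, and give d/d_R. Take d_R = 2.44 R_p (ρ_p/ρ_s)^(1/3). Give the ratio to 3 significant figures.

outside; d/d_R ≈ 2.30

d_R = 2.44 × (14400 km) × (3580/1460)^(1/3) = 47380 km
d/d_R = (1.09 × 10⁵) / (47380) = 2.30
Since d/d_R > 1, the body is outside the Roche limit.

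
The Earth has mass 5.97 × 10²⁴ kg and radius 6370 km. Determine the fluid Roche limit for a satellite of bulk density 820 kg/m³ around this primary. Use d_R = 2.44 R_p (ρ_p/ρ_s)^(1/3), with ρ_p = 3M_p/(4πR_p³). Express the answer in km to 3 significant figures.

ρ_p = 3M_p/(4πR_p³) = 3 × (5.97 × 10²⁴) / (4π × (6.37 × 10⁶ m)³) = 5510 kg/m³
d_R = 2.44 × 6370 km × (5510/820)^(1/3)
    = 29300 km

29300 km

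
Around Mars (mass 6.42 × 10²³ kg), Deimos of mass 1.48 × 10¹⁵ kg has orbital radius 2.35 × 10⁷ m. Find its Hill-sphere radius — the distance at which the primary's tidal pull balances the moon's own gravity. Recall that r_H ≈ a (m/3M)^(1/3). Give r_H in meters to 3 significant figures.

2.15 × 10⁴ m

r_H ≈ a (m/3M)^(1/3)
    = (2.35 × 10⁷) × (1.48 × 10¹⁵ / (3 × 6.42 × 10²³))^(1/3)
    = 2.15 × 10⁴ m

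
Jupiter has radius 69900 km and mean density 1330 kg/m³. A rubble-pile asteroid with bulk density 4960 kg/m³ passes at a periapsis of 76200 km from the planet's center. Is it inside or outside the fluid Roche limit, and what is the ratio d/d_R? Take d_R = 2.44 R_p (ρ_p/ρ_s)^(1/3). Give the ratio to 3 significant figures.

inside; d/d_R ≈ 0.693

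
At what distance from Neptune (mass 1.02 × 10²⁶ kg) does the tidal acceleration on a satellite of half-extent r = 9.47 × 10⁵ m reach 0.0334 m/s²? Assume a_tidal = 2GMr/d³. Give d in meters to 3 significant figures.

7.28 × 10⁷ m

2GMr/d³ = a_tidal  ⇒  d = (2GMr / a_tidal)^(1/3)
d = (2 × 6.674×10⁻¹¹ × (1.02 × 10²⁶) × (9.47 × 10⁵) / (0.0334))^(1/3)
  = 7.28 × 10⁷ m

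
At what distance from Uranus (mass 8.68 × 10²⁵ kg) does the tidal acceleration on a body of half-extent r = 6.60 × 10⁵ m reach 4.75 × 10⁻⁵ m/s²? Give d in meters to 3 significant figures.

5.44 × 10⁸ m

2GMr/d³ = a_tidal  ⇒  d = (2GMr / a_tidal)^(1/3)
d = (2 × 6.674×10⁻¹¹ × (8.68 × 10²⁵) × (6.60 × 10⁵) / (4.75 × 10⁻⁵))^(1/3)
  = 5.44 × 10⁸ m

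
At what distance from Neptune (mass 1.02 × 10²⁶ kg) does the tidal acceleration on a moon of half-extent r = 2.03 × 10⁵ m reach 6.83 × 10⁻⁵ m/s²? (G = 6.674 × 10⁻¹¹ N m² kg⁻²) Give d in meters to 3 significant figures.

2GMr/d³ = a_tidal  ⇒  d = (2GMr / a_tidal)^(1/3)
d = (2 × 6.674×10⁻¹¹ × (1.02 × 10²⁶) × (2.03 × 10⁵) / (6.83 × 10⁻⁵))^(1/3)
  = 3.43 × 10⁸ m

3.43 × 10⁸ m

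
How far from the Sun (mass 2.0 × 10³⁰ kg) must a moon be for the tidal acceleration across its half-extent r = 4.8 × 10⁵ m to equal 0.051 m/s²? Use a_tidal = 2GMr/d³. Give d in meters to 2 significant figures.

1.4 × 10⁹ m

2GMr/d³ = a_tidal  ⇒  d = (2GMr / a_tidal)^(1/3)
d = (2 × 6.674×10⁻¹¹ × (2.0 × 10³⁰) × (4.8 × 10⁵) / (0.051))^(1/3)
  = 1.4 × 10⁹ m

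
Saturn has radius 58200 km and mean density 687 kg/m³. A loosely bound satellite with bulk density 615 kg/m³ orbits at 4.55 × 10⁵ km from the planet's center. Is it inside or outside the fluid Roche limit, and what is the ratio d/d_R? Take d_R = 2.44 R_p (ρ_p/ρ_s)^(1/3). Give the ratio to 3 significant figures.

d_R = 2.44 × (58200 km) × (687/615)^(1/3) = 1.473 × 10⁵ km
d/d_R = (4.55 × 10⁵) / (1.473 × 10⁵) = 3.09
Since d/d_R > 1, the body is outside the Roche limit.

outside; d/d_R ≈ 3.09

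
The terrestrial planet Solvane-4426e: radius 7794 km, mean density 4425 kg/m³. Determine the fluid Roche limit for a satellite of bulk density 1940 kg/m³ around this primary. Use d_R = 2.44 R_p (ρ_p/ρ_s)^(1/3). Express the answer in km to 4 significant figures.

25030 km

d_R = 2.44 × 7794 km × (4425/1940)^(1/3)
    = 25030 km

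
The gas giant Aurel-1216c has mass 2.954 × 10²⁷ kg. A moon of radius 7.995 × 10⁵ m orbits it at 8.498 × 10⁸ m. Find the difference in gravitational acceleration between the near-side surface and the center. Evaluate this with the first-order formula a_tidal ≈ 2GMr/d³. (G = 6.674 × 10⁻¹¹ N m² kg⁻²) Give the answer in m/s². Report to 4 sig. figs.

5.137 × 10⁻⁴ m/s²

a_tidal = 2GMr/d³
        = 2 × (6.674 × 10⁻¹¹) × (2.954 × 10²⁷) × (7.995 × 10⁵) / (8.498 × 10⁸)³
        = 5.137 × 10⁻⁴ m/s²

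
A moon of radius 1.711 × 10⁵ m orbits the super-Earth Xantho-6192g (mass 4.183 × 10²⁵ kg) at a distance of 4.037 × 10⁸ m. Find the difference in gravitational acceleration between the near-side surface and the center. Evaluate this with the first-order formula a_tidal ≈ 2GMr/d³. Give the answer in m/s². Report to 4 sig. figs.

1.452 × 10⁻⁵ m/s²

Δa = 2GMr/d³
   = 2 × (6.674 × 10⁻¹¹) × (4.183 × 10²⁵) × (1.711 × 10⁵) / (4.037 × 10⁸)³
   = 1.452 × 10⁻⁵ m/s²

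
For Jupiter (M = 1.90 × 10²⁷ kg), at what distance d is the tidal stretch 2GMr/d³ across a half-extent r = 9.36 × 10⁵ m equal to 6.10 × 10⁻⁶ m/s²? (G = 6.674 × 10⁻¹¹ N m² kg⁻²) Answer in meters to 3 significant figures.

3.39 × 10⁹ m

2GMr/d³ = a_tidal  ⇒  d = (2GMr / a_tidal)^(1/3)
d = (2 × 6.674×10⁻¹¹ × (1.90 × 10²⁷) × (9.36 × 10⁵) / (6.10 × 10⁻⁶))^(1/3)
  = 3.39 × 10⁹ m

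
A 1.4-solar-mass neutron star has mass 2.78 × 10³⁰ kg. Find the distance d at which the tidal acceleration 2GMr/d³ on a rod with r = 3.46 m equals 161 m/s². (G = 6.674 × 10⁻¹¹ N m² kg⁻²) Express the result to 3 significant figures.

2GMr/d³ = a_tidal  ⇒  d = (2GMr / a_tidal)^(1/3)
d = (2 × 6.674×10⁻¹¹ × (2.78 × 10³⁰) × (3.46) / (161))^(1/3)
  = 2.00 × 10⁶ m

2.00 × 10⁶ m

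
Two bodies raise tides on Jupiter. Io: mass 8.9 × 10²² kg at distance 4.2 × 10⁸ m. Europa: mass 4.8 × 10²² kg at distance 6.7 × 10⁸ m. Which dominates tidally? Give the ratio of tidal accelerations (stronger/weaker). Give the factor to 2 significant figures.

Compare M/d³ for the two perturbers:
Io: (8.9 × 10²²) / (4.2 × 10⁸)³ = 1.201 × 10⁻³
Europa: (4.8 × 10²²) / (6.7 × 10⁸)³ = 1.596 × 10⁻⁴
Ratio (larger/smaller) = 7.5

Io, by a factor of ≈ 7.5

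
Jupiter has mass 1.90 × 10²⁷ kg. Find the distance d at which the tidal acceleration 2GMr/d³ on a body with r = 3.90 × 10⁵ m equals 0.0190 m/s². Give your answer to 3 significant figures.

2GMr/d³ = a_tidal  ⇒  d = (2GMr / a_tidal)^(1/3)
d = (2 × 6.674×10⁻¹¹ × (1.90 × 10²⁷) × (3.90 × 10⁵) / (0.0190))^(1/3)
  = 1.73 × 10⁸ m

1.73 × 10⁸ m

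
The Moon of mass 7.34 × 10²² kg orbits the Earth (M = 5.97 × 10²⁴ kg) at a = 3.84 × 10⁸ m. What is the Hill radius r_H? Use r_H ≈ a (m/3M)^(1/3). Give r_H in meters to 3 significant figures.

r_H ≈ a (m/3M)^(1/3)
    = (3.84 × 10⁸) × (7.34 × 10²² / (3 × 5.97 × 10²⁴))^(1/3)
    = 6.15 × 10⁷ m

6.15 × 10⁷ m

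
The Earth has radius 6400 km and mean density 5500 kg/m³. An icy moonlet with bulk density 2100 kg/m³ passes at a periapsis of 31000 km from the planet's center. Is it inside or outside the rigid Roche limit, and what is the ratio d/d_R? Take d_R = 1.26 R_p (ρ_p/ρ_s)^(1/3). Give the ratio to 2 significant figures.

outside; d/d_R ≈ 2.8

d_R = 1.26 × (6400 km) × (5500/2100)^(1/3) = 11120 km
d/d_R = (31000) / (11120) = 2.8
Since d/d_R > 1, the body is outside the Roche limit.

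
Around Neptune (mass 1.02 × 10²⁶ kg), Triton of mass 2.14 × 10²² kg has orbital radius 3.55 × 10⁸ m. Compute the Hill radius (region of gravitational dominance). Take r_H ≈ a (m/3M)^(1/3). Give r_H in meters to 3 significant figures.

r_H ≈ a (m/3M)^(1/3)
    = (3.55 × 10⁸) × (2.14 × 10²² / (3 × 1.02 × 10²⁶))^(1/3)
    = 1.46 × 10⁷ m

1.46 × 10⁷ m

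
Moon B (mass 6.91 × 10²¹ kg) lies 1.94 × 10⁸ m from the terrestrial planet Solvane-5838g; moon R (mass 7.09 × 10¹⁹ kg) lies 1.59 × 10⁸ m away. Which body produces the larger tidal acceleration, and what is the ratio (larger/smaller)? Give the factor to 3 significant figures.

Moon B, by a factor of ≈ 53.7

The tide-raising term goes as M/d³ (the gradient of a 1/d² field).
Moon B: (6.91 × 10²¹) / (1.94 × 10⁸)³ = 9.464 × 10⁻⁴
Moon R: (7.09 × 10¹⁹) / (1.59 × 10⁸)³ = 1.764 × 10⁻⁵
Ratio (larger/smaller) = 53.7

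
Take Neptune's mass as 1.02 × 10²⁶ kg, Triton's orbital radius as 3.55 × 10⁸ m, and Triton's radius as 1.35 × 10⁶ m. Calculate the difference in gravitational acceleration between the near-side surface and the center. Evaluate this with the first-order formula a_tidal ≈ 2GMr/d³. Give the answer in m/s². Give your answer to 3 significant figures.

Since r ≪ d, expand the inverse-square field across one radius to get the leading 2GMr/d³ term.
Δg = 2GMr/d³
   = 2 × (6.674 × 10⁻¹¹) × (1.02 × 10²⁶) × (1.35 × 10⁶) / (3.55 × 10⁸)³
   = 4.11 × 10⁻⁴ m/s²

4.11 × 10⁻⁴ m/s²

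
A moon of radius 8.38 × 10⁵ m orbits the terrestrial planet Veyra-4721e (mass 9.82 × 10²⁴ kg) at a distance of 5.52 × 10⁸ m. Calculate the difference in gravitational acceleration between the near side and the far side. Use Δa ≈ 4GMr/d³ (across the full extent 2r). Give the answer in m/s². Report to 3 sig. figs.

1.31 × 10⁻⁵ m/s²

The field gradient is 2GM/d³; across the full diameter 2r the difference is 4GMr/d³.
Δg = 4GMr/d³
   = 4 × (6.674 × 10⁻¹¹) × (9.82 × 10²⁴) × (8.38 × 10⁵) / (5.52 × 10⁸)³
   = 1.31 × 10⁻⁵ m/s²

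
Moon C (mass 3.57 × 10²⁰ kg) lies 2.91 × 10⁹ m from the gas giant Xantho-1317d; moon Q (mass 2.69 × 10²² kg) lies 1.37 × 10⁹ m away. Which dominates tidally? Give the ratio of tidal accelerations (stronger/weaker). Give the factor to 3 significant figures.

Compare M/d³ for the two perturbers:
Moon C: (3.57 × 10²⁰) / (2.91 × 10⁹)³ = 1.449 × 10⁻⁸
Moon Q: (2.69 × 10²²) / (1.37 × 10⁹)³ = 1.046 × 10⁻⁵
Ratio (larger/smaller) = 722

Moon Q, by a factor of ≈ 722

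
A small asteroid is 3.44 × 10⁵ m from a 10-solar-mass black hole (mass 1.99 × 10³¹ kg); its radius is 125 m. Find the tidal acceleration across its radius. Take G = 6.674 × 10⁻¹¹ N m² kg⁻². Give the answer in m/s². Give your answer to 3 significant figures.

The tidal stretch is the gradient of GM/d² times the body's extent r, hence the 1/d³ dependence.
Δa = 2GMr/d³
   = 2 × (6.674 × 10⁻¹¹) × (1.99 × 10³¹) × (125) / (3.44 × 10⁵)³
   = 8.16 × 10⁶ m/s²

8.16 × 10⁶ m/s²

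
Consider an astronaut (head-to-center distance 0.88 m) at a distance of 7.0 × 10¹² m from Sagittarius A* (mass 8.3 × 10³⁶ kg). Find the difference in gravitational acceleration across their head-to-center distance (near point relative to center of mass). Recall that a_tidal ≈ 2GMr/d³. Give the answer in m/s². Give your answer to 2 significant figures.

2.8 × 10⁻¹² m/s²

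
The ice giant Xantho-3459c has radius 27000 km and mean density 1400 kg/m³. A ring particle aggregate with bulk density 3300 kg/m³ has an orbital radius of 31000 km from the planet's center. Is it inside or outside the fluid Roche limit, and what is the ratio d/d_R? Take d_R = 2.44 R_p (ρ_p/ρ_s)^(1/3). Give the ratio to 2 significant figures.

inside; d/d_R ≈ 0.63

d_R = 2.44 × (27000 km) × (1400/3300)^(1/3) = 49500 km
d/d_R = (31000) / (49500) = 0.63
Since d/d_R < 1, the body is inside the Roche limit.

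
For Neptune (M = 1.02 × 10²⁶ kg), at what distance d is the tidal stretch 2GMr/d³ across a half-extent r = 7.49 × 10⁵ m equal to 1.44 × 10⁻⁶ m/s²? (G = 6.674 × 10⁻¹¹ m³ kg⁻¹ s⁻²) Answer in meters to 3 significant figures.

2GMr/d³ = a_tidal  ⇒  d = (2GMr / a_tidal)^(1/3)
d = (2 × 6.674×10⁻¹¹ × (1.02 × 10²⁶) × (7.49 × 10⁵) / (1.44 × 10⁻⁶))^(1/3)
  = 1.92 × 10⁹ m

1.92 × 10⁹ m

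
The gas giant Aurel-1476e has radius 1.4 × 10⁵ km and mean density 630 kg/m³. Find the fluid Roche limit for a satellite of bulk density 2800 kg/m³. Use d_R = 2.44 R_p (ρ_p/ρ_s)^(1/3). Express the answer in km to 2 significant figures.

2.1 × 10⁵ km

d_R = 2.44 × 1.4 × 10⁵ km × (630/2800)^(1/3)
    = 2.1 × 10⁵ km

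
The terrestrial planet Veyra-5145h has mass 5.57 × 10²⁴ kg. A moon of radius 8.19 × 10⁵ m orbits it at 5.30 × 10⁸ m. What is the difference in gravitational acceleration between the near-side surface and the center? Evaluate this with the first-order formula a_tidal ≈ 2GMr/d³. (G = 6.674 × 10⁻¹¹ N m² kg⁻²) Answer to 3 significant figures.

4.09 × 10⁻⁶ m/s²

Δg = 2GMr/d³
   = 2 × (6.674 × 10⁻¹¹) × (5.57 × 10²⁴) × (8.19 × 10⁵) / (5.30 × 10⁸)³
   = 4.09 × 10⁻⁶ m/s²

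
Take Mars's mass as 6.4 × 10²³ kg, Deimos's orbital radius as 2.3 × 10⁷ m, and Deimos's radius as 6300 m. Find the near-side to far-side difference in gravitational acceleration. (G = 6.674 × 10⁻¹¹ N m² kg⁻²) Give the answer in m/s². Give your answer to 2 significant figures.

8.8 × 10⁻⁵ m/s²

Near-to-far spans 2r, so the tidal difference is twice the near-to-center value: 4GMr/d³.
Δg = 4GMr/d³
   = 4 × (6.674 × 10⁻¹¹) × (6.4 × 10²³) × (6300) / (2.3 × 10⁷)³
   = 8.8 × 10⁻⁵ m/s²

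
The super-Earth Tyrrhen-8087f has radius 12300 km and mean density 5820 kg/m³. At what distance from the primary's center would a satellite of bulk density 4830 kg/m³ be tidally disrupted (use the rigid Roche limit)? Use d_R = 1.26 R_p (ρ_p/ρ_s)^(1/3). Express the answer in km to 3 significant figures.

d_R = 1.26 × 12300 km × (5820/4830)^(1/3)
    = 16500 km

16500 km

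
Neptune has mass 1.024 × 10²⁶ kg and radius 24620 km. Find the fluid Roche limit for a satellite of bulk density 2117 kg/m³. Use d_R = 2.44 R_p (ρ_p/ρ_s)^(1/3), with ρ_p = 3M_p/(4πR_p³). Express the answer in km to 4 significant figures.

ρ_p = 3M_p/(4πR_p³) = 3 × (1.024 × 10²⁶) / (4π × (2.462 × 10⁷ m)³) = 1638 kg/m³
d_R = 2.44 × 24620 km × (1638/2117)^(1/3)
    = 55150 km

55150 km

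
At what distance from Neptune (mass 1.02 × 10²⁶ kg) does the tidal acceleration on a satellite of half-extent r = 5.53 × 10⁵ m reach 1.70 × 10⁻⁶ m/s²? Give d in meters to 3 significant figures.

1.64 × 10⁹ m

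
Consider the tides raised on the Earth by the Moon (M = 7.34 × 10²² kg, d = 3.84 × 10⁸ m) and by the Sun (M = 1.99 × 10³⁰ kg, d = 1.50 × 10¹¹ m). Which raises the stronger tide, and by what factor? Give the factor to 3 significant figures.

Tidal acceleration ∝ M/d³, so compare M/d³ for each.
The Moon: (7.34 × 10²²) / (3.84 × 10⁸)³ = 1.296 × 10⁻³
The Sun: (1.99 × 10³⁰) / (1.50 × 10¹¹)³ = 5.896 × 10⁻⁴
Ratio (larger/smaller) = 2.20

The Moon, by a factor of ≈ 2.20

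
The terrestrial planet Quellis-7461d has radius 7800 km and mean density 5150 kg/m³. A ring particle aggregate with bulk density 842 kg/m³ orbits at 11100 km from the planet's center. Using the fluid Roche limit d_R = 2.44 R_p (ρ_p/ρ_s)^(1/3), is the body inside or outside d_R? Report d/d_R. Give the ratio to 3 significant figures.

d_R = 2.44 × (7800 km) × (5150/842)^(1/3) = 34810 km
d/d_R = (11100) / (34810) = 0.319
Since d/d_R < 1, the body is inside the Roche limit.

inside; d/d_R ≈ 0.319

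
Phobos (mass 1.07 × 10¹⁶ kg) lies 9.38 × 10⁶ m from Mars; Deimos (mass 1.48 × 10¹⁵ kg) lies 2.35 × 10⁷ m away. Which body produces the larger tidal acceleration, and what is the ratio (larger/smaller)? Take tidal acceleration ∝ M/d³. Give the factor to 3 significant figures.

Tidal stretch scales as M/d³; compute that for each body.
Phobos: (1.07 × 10¹⁶) / (9.38 × 10⁶)³ = 1.297 × 10⁻⁵
Deimos: (1.48 × 10¹⁵) / (2.35 × 10⁷)³ = 1.140 × 10⁻⁷
Ratio (larger/smaller) = 114

Phobos, by a factor of ≈ 114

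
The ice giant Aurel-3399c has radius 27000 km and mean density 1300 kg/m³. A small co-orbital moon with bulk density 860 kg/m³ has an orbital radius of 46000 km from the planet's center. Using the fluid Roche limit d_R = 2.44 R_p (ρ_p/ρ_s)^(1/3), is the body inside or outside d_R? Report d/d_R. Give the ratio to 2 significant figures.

inside; d/d_R ≈ 0.61

d_R = 2.44 × (27000 km) × (1300/860)^(1/3) = 75610 km
d/d_R = (46000) / (75610) = 0.61
Since d/d_R < 1, the body is inside the Roche limit.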